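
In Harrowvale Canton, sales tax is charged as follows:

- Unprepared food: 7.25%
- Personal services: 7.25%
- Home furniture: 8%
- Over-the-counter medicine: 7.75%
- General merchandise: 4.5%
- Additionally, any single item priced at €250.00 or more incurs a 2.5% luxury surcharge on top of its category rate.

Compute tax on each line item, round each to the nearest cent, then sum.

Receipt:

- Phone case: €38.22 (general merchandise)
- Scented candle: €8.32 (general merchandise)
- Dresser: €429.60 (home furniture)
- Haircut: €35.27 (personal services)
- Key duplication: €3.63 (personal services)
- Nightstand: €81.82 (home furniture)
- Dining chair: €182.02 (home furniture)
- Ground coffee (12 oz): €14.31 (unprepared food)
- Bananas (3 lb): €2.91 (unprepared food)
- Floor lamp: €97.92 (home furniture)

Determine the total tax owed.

€80.21

Phone case €38.22: general merchandise → 4.5% → €1.72
Scented candle €8.32: general merchandise → 4.5% → €0.37
Dresser €429.60: home furniture → 8% + 2.5% surcharge = 10.5% → €45.11
Haircut €35.27: personal services → 7.25% → €2.56
Key duplication €3.63: personal services → 7.25% → €0.26
Nightstand €81.82: home furniture → 8% → €6.55
Dining chair €182.02: home furniture → 8% → €14.56
Ground coffee (12 oz) €14.31: unprepared food → 7.25% → €1.04
Bananas (3 lb) €2.91: unprepared food → 7.25% → €0.21
Floor lamp €97.92: home furniture → 8% → €7.83
Total tax = €1.72 + €0.37 + €45.11 + €2.56 + €0.26 + €6.55 + €14.56 + €1.04 + €0.21 + €7.83 = €80.21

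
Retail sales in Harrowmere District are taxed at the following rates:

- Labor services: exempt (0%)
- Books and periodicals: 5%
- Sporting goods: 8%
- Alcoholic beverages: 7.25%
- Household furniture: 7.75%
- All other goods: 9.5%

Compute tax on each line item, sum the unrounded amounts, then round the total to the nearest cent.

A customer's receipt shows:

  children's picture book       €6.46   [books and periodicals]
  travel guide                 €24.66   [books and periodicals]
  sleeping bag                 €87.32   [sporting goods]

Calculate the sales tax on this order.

€8.54

Children's picture book €6.46: books and periodicals → 5% → €0.323
Travel guide €24.66: books and periodicals → 5% → €1.233
Sleeping bag €87.32: sporting goods → 8% → €6.9856
Unrounded tax sum = €8.5416 → €8.54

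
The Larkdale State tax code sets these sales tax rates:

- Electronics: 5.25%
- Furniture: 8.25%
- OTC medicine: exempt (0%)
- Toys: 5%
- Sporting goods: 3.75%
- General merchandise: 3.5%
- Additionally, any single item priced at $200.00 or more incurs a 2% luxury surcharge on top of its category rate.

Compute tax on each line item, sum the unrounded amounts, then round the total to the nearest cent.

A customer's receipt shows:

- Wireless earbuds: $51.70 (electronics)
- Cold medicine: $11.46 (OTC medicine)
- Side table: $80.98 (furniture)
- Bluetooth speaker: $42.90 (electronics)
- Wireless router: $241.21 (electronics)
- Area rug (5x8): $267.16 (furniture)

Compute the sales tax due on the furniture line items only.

Side table $80.98: furniture → 8.25% → $6.68085
Area rug (5x8) $267.16: furniture → 8.25% + 2% surcharge = 10.25% → $27.3839
Tax on furniture: unrounded sum = $34.06475 → $34.06

$34.06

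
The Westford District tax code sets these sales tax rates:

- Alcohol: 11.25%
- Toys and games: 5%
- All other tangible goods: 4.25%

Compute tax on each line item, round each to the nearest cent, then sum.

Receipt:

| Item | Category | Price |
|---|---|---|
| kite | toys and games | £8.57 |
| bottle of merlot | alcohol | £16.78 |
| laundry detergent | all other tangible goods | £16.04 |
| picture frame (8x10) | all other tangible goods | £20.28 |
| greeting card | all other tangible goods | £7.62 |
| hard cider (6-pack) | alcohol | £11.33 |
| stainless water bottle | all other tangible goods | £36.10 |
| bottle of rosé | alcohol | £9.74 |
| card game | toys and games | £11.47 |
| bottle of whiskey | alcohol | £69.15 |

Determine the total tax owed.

£16.43

Kite £8.57: toys and games → 5% → £0.43
Bottle of merlot £16.78: alcohol → 11.25% → £1.89
Laundry detergent £16.04: all other tangible goods → 4.25% → £0.68
Picture frame (8x10) £20.28: all other tangible goods → 4.25% → £0.86
Greeting card £7.62: all other tangible goods → 4.25% → £0.32
Hard cider (6-pack) £11.33: alcohol → 11.25% → £1.27
Stainless water bottle £36.10: all other tangible goods → 4.25% → £1.53
Bottle of rosé £9.74: alcohol → 11.25% → £1.10
Card game £11.47: toys and games → 5% → £0.57
Bottle of whiskey £69.15: alcohol → 11.25% → £7.78
Total tax = £0.43 + £1.89 + £0.68 + £0.86 + £0.32 + £1.27 + £1.53 + £1.10 + £0.57 + £7.78 = £16.43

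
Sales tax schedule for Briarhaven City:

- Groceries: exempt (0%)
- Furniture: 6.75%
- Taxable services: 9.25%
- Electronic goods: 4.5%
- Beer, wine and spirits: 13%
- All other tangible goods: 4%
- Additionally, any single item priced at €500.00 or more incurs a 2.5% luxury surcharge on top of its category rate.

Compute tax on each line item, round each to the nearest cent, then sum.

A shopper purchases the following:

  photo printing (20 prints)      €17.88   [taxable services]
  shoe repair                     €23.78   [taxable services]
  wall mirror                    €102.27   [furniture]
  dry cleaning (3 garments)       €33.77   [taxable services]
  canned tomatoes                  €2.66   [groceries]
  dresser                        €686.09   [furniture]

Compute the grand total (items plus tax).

€943.78

Photo printing (20 prints) €17.88: taxable services → 9.25% → €1.65
Shoe repair €23.78: taxable services → 9.25% → €2.20
Wall mirror €102.27: furniture → 6.75% → €6.90
Dry cleaning (3 garments) €33.77: taxable services → 9.25% → €3.12
Canned tomatoes €2.66: groceries → 0% → €0.00
Dresser €686.09: furniture → 6.75% + 2.5% surcharge = 9.25% → €63.46
Subtotal = €866.45; tax = €77.33; total due = €943.78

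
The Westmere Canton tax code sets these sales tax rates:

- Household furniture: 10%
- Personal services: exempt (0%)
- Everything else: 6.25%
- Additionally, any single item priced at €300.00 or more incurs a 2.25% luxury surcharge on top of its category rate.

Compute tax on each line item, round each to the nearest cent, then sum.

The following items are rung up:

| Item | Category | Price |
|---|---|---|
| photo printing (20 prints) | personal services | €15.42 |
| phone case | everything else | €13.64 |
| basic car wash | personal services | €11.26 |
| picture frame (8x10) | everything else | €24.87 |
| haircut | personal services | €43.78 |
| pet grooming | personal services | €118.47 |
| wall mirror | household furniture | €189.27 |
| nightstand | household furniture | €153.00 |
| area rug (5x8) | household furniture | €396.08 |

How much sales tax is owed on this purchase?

€85.15

Photo printing (20 prints) €15.42: personal services → 0% → €0.00
Phone case €13.64: everything else → 6.25% → €0.85
Basic car wash €11.26: personal services → 0% → €0.00
Picture frame (8x10) €24.87: everything else → 6.25% → €1.55
Haircut €43.78: personal services → 0% → €0.00
Pet grooming €118.47: personal services → 0% → €0.00
Wall mirror €189.27: household furniture → 10% → €18.93
Nightstand €153.00: household furniture → 10% → €15.30
Area rug (5x8) €396.08: household furniture → 10% + 2.25% surcharge = 12.25% → €48.52
Total tax = €0.85 + €1.55 + €18.93 + €15.30 + €48.52 = €85.15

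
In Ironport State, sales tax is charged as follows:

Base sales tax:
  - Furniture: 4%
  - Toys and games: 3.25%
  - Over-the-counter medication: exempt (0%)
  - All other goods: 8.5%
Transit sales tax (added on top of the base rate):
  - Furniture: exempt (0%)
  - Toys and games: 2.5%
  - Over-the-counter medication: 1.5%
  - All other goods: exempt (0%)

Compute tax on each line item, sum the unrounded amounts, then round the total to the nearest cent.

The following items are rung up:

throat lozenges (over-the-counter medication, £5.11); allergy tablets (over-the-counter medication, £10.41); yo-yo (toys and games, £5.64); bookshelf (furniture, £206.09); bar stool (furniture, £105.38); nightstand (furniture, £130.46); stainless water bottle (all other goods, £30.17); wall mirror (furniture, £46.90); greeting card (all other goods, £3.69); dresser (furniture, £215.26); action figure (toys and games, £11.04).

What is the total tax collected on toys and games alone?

£0.96

Yo-yo £5.64: toys and games → 3.25% + 2.5% transit = 5.75% → £0.3243
Action figure £11.04: toys and games → 3.25% + 2.5% transit = 5.75% → £0.6348
Tax on toys and games: unrounded sum = £0.9591 → £0.96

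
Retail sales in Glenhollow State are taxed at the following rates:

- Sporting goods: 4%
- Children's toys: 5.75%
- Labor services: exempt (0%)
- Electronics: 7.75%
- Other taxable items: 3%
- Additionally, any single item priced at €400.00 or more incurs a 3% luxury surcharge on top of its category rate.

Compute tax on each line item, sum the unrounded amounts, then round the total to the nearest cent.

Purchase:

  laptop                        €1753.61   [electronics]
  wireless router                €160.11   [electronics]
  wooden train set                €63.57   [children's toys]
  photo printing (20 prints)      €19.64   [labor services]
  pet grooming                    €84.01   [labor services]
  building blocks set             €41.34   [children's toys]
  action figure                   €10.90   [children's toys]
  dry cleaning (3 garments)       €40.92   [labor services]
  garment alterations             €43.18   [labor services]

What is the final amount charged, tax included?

€2424.86

Laptop €1753.61: electronics → 7.75% + 3% surcharge = 10.75% → €188.513075
Wireless router €160.11: electronics → 7.75% → €12.408525
Wooden train set €63.57: children's toys → 5.75% → €3.655275
Photo printing (20 prints) €19.64: labor services → 0% → €0.00
Pet grooming €84.01: labor services → 0% → €0.00
Building blocks set €41.34: children's toys → 5.75% → €2.37705
Action figure €10.90: children's toys → 5.75% → €0.62675
Dry cleaning (3 garments) €40.92: labor services → 0% → €0.00
Garment alterations €43.18: labor services → 0% → €0.00
Subtotal = €2217.28; unrounded tax = €207.580675 → €207.58; total due = €2424.86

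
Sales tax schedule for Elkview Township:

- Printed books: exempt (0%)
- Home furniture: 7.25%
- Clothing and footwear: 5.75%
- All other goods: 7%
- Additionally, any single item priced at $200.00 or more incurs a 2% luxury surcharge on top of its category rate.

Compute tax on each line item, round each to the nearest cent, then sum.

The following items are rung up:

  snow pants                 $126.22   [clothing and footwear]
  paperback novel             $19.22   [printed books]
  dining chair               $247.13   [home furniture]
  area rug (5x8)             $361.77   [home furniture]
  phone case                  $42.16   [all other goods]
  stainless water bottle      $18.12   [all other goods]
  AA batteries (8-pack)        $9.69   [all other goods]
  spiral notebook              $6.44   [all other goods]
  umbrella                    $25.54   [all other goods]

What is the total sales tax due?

Snow pants $126.22: clothing and footwear → 5.75% → $7.26
Paperback novel $19.22: printed books → 0% → $0.00
Dining chair $247.13: home furniture → 7.25% + 2% surcharge = 9.25% → $22.86
Area rug (5x8) $361.77: home furniture → 7.25% + 2% surcharge = 9.25% → $33.46
Phone case $42.16: all other goods → 7% → $2.95
Stainless water bottle $18.12: all other goods → 7% → $1.27
AA batteries (8-pack) $9.69: all other goods → 7% → $0.68
Spiral notebook $6.44: all other goods → 7% → $0.45
Umbrella $25.54: all other goods → 7% → $1.79
Total tax = $7.26 + $22.86 + $33.46 + $2.95 + $1.27 + $0.68 + $0.45 + $1.79 = $70.72

$70.72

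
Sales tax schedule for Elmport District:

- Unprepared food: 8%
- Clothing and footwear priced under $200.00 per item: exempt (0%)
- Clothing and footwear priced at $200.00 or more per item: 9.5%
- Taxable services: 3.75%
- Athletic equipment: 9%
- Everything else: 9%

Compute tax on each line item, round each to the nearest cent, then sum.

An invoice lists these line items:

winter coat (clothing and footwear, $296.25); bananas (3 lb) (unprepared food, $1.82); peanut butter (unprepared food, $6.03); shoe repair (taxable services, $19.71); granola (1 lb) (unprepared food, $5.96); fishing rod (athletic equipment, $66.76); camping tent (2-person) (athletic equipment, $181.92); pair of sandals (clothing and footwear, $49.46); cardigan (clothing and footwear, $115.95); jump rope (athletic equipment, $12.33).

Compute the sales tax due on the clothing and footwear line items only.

Winter coat $296.25: clothing and footwear, $200.00 or more → 9.5% → $28.14
Pair of sandals $49.46: clothing and footwear, under $200.00 → 0% → $0.00
Cardigan $115.95: clothing and footwear, under $200.00 → 0% → $0.00
Tax on clothing and footwear = $28.14 + $0.00 + $0.00 = $28.14

$28.14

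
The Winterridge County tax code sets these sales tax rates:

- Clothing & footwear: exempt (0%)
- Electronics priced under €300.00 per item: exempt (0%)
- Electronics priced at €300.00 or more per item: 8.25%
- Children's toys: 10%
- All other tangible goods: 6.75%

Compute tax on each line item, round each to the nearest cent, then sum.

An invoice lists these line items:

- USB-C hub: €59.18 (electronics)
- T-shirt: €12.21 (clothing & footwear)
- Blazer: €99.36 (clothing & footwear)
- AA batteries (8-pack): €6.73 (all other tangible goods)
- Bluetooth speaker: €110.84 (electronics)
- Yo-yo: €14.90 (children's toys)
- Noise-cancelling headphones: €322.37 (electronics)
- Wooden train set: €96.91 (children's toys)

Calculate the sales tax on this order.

€38.23

USB-C hub €59.18: electronics, under €300.00 → 0% → €0.00
T-shirt €12.21: clothing & footwear → 0% → €0.00
Blazer €99.36: clothing & footwear → 0% → €0.00
AA batteries (8-pack) €6.73: all other tangible goods → 6.75% → €0.45
Bluetooth speaker €110.84: electronics, under €300.00 → 0% → €0.00
Yo-yo €14.90: children's toys → 10% → €1.49
Noise-cancelling headphones €322.37: electronics, €300.00 or more → 8.25% → €26.60
Wooden train set €96.91: children's toys → 10% → €9.69
Total tax = €0.45 + €1.49 + €26.60 + €9.69 = €38.23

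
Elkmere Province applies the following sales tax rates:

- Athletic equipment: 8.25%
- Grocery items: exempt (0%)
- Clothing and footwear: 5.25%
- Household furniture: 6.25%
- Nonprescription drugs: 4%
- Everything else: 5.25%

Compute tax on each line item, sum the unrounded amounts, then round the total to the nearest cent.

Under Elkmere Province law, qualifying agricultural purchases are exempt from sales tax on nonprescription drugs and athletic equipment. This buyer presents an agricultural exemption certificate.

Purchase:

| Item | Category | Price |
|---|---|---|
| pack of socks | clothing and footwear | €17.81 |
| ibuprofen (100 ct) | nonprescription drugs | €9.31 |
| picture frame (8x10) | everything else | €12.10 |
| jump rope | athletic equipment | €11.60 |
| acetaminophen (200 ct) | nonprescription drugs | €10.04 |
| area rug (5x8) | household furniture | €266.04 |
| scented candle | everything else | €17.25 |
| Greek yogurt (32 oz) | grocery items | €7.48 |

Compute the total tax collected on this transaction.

€19.10

Pack of socks €17.81: clothing and footwear → 5.25% → €0.935025
Ibuprofen (100 ct) €9.31: nonprescription drugs, buyer-exempt → 0% → €0.00
Picture frame (8x10) €12.10: everything else → 5.25% → €0.63525
Jump rope €11.60: athletic equipment, buyer-exempt → 0% → €0.00
Acetaminophen (200 ct) €10.04: nonprescription drugs, buyer-exempt → 0% → €0.00
Area rug (5x8) €266.04: household furniture → 6.25% → €16.6275
Scented candle €17.25: everything else → 5.25% → €0.905625
Greek yogurt (32 oz) €7.48: grocery items → 0% → €0.00
Unrounded tax sum = €19.1034 → €19.10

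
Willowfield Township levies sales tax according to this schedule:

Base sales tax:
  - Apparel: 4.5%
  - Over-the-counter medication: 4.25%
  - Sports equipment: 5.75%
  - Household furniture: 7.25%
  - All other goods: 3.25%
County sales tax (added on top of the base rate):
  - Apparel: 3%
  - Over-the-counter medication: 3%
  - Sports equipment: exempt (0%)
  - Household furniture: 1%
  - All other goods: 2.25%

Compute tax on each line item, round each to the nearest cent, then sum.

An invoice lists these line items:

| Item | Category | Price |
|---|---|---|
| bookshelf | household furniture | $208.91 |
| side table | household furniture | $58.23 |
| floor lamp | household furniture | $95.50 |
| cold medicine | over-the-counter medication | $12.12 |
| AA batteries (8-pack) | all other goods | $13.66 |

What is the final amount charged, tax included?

Bookshelf $208.91: household furniture → 7.25% + 1% county = 8.25% → $17.24
Side table $58.23: household furniture → 7.25% + 1% county = 8.25% → $4.80
Floor lamp $95.50: household furniture → 7.25% + 1% county = 8.25% → $7.88
Cold medicine $12.12: over-the-counter medication → 4.25% + 3% county = 7.25% → $0.88
AA batteries (8-pack) $13.66: all other goods → 3.25% + 2.25% county = 5.5% → $0.75
Subtotal = $388.42; tax = $31.55; total due = $419.97

$419.97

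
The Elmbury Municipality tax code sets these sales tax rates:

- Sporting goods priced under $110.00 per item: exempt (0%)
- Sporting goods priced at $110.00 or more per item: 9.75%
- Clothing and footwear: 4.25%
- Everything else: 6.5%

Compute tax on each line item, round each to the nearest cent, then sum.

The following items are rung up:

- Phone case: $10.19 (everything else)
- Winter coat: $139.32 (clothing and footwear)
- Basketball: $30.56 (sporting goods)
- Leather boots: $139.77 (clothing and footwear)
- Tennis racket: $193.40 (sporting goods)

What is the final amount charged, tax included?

Phone case $10.19: everything else → 6.5% → $0.66
Winter coat $139.32: clothing and footwear → 4.25% → $5.92
Basketball $30.56: sporting goods, under $110.00 → 0% → $0.00
Leather boots $139.77: clothing and footwear → 4.25% → $5.94
Tennis racket $193.40: sporting goods, $110.00 or more → 9.75% → $18.86
Subtotal = $513.24; tax = $31.38; total due = $544.62

$544.62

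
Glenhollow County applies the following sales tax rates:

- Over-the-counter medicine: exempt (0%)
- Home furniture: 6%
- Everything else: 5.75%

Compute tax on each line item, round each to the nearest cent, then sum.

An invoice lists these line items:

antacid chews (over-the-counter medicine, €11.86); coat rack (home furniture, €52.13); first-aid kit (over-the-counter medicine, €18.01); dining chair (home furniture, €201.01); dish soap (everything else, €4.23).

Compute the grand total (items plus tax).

€302.67

Antacid chews €11.86: over-the-counter medicine → 0% → €0.00
Coat rack €52.13: home furniture → 6% → €3.13
First-aid kit €18.01: over-the-counter medicine → 0% → €0.00
Dining chair €201.01: home furniture → 6% → €12.06
Dish soap €4.23: everything else → 5.75% → €0.24
Subtotal = €287.24; tax = €15.43; total due = €302.67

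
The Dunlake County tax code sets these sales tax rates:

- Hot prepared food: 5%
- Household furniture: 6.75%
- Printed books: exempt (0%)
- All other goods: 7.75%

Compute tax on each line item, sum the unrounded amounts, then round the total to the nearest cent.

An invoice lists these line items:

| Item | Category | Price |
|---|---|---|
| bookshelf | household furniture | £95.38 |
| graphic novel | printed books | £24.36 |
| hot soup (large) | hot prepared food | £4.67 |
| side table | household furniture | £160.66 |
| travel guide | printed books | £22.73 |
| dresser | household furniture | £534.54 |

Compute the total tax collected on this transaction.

Bookshelf £95.38: household furniture → 6.75% → £6.43815
Graphic novel £24.36: printed books → 0% → £0.00
Hot soup (large) £4.67: hot prepared food → 5% → £0.2335
Side table £160.66: household furniture → 6.75% → £10.84455
Travel guide £22.73: printed books → 0% → £0.00
Dresser £534.54: household furniture → 6.75% → £36.08145
Unrounded tax sum = £53.59765 → £53.60

£53.60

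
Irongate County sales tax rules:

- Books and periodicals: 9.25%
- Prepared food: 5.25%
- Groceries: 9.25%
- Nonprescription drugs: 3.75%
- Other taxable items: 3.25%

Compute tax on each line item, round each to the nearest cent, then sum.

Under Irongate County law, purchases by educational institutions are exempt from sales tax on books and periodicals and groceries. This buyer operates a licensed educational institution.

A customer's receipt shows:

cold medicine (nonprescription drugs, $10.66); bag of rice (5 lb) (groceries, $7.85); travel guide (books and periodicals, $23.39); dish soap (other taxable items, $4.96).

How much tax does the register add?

Cold medicine $10.66: nonprescription drugs → 3.75% → $0.40
Bag of rice (5 lb) $7.85: groceries, buyer-exempt → 0% → $0.00
Travel guide $23.39: books and periodicals, buyer-exempt → 0% → $0.00
Dish soap $4.96: other taxable items → 3.25% → $0.16
Total tax = $0.40 + $0.16 = $0.56

$0.56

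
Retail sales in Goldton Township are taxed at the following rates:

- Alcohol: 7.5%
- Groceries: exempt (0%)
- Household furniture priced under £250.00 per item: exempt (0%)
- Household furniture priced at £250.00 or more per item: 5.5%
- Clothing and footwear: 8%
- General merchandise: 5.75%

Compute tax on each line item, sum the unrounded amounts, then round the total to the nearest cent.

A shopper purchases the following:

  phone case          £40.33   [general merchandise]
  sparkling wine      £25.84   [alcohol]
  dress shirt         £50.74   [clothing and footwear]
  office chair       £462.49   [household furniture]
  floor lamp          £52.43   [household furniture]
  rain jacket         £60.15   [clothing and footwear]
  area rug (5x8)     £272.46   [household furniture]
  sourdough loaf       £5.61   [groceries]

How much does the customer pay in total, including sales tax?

Phone case £40.33: general merchandise → 5.75% → £2.318975
Sparkling wine £25.84: alcohol → 7.5% → £1.938
Dress shirt £50.74: clothing and footwear → 8% → £4.0592
Office chair £462.49: household furniture, £250.00 or more → 5.5% → £25.43695
Floor lamp £52.43: household furniture, under £250.00 → 0% → £0.00
Rain jacket £60.15: clothing and footwear → 8% → £4.812
Area rug (5x8) £272.46: household furniture, £250.00 or more → 5.5% → £14.9853
Sourdough loaf £5.61: groceries → 0% → £0.00
Subtotal = £970.05; unrounded tax = £53.550425 → £53.55; total due = £1023.60

£1023.60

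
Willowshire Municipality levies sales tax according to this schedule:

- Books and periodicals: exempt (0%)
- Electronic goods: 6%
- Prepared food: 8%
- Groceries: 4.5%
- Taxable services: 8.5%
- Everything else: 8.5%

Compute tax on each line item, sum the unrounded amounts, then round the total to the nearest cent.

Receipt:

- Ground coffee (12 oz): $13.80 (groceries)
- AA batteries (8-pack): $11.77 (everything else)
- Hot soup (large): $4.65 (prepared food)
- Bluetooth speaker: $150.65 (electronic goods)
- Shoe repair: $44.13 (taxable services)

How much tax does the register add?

$14.78

Ground coffee (12 oz) $13.80: groceries → 4.5% → $0.621
AA batteries (8-pack) $11.77: everything else → 8.5% → $1.00045
Hot soup (large) $4.65: prepared food → 8% → $0.372
Bluetooth speaker $150.65: electronic goods → 6% → $9.039
Shoe repair $44.13: taxable services → 8.5% → $3.75105
Unrounded tax sum = $14.7835 → $14.78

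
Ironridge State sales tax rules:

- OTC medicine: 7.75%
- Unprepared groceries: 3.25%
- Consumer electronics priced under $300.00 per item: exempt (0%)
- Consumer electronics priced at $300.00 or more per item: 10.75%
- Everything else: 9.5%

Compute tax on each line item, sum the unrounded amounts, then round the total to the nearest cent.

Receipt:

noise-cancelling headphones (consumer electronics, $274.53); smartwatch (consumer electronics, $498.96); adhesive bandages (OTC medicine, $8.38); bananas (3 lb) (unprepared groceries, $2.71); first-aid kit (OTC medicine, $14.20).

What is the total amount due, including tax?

$854.26

Noise-cancelling headphones $274.53: consumer electronics, under $300.00 → 0% → $0.00
Smartwatch $498.96: consumer electronics, $300.00 or more → 10.75% → $53.6382
Adhesive bandages $8.38: OTC medicine → 7.75% → $0.64945
Bananas (3 lb) $2.71: unprepared groceries → 3.25% → $0.088075
First-aid kit $14.20: OTC medicine → 7.75% → $1.1005
Subtotal = $798.78; unrounded tax = $55.476225 → $55.48; total due = $854.26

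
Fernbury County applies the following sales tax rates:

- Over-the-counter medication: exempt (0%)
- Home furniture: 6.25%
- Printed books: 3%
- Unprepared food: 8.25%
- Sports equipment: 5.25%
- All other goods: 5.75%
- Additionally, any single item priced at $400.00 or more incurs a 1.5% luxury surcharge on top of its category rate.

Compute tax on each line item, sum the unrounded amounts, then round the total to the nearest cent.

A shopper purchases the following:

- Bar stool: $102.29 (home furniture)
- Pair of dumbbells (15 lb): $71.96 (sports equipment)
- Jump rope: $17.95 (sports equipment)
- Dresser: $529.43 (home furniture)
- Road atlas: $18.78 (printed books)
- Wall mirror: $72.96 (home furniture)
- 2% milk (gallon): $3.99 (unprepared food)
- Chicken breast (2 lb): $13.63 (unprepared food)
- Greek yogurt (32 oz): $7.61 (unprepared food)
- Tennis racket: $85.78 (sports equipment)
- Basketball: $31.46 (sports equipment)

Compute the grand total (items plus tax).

$1021.34

Bar stool $102.29: home furniture → 6.25% → $6.393125
Pair of dumbbells (15 lb) $71.96: sports equipment → 5.25% → $3.7779
Jump rope $17.95: sports equipment → 5.25% → $0.942375
Dresser $529.43: home furniture → 6.25% + 1.5% surcharge = 7.75% → $41.030825
Road atlas $18.78: printed books → 3% → $0.5634
Wall mirror $72.96: home furniture → 6.25% → $4.56
2% milk (gallon) $3.99: unprepared food → 8.25% → $0.329175
Chicken breast (2 lb) $13.63: unprepared food → 8.25% → $1.124475
Greek yogurt (32 oz) $7.61: unprepared food → 8.25% → $0.627825
Tennis racket $85.78: sports equipment → 5.25% → $4.50345
Basketball $31.46: sports equipment → 5.25% → $1.65165
Subtotal = $955.84; unrounded tax = $65.5042 → $65.50; total due = $1021.34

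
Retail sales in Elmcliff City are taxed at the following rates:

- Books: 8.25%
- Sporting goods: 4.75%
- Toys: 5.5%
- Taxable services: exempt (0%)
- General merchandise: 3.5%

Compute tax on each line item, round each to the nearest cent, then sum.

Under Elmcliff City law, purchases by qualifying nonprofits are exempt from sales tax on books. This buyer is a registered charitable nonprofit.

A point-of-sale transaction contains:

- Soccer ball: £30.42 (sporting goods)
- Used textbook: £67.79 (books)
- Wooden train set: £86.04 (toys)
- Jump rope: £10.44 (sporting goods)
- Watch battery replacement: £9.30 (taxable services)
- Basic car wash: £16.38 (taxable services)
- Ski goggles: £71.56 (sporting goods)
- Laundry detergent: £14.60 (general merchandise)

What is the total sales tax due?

£10.58

Soccer ball £30.42: sporting goods → 4.75% → £1.44
Used textbook £67.79: books, buyer-exempt → 0% → £0.00
Wooden train set £86.04: toys → 5.5% → £4.73
Jump rope £10.44: sporting goods → 4.75% → £0.50
Watch battery replacement £9.30: taxable services → 0% → £0.00
Basic car wash £16.38: taxable services → 0% → £0.00
Ski goggles £71.56: sporting goods → 4.75% → £3.40
Laundry detergent £14.60: general merchandise → 3.5% → £0.51
Total tax = £1.44 + £4.73 + £0.50 + £3.40 + £0.51 = £10.58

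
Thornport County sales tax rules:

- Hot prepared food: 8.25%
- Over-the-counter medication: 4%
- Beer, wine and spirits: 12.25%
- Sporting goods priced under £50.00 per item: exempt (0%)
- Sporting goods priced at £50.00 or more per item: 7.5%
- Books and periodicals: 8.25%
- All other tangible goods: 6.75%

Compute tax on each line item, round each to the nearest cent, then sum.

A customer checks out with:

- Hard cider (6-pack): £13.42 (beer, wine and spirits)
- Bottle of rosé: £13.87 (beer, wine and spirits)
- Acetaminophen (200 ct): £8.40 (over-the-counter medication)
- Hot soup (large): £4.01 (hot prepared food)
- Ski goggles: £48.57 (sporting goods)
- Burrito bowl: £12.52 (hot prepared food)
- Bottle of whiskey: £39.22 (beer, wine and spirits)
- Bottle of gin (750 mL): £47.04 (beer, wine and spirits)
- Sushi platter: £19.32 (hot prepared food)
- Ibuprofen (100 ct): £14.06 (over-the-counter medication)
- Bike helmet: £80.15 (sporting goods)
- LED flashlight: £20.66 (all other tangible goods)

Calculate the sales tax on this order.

Hard cider (6-pack) £13.42: beer, wine and spirits → 12.25% → £1.64
Bottle of rosé £13.87: beer, wine and spirits → 12.25% → £1.70
Acetaminophen (200 ct) £8.40: over-the-counter medication → 4% → £0.34
Hot soup (large) £4.01: hot prepared food → 8.25% → £0.33
Ski goggles £48.57: sporting goods, under £50.00 → 0% → £0.00
Burrito bowl £12.52: hot prepared food → 8.25% → £1.03
Bottle of whiskey £39.22: beer, wine and spirits → 12.25% → £4.80
Bottle of gin (750 mL) £47.04: beer, wine and spirits → 12.25% → £5.76
Sushi platter £19.32: hot prepared food → 8.25% → £1.59
Ibuprofen (100 ct) £14.06: over-the-counter medication → 4% → £0.56
Bike helmet £80.15: sporting goods, £50.00 or more → 7.5% → £6.01
LED flashlight £20.66: all other tangible goods → 6.75% → £1.39
Total tax = £1.64 + £1.70 + £0.34 + £0.33 + £1.03 + £4.80 + £5.76 + £1.59 + £0.56 + £6.01 + £1.39 = £25.15

£25.15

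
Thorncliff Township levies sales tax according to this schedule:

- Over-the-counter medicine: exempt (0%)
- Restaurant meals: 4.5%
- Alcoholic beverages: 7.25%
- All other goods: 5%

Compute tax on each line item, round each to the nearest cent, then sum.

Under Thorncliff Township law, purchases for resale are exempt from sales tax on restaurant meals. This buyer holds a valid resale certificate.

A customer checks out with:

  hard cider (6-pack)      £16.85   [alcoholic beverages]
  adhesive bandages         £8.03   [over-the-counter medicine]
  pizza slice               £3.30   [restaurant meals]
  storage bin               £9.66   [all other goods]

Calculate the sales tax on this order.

Hard cider (6-pack) £16.85: alcoholic beverages → 7.25% → £1.22
Adhesive bandages £8.03: over-the-counter medicine → 0% → £0.00
Pizza slice £3.30: restaurant meals, buyer-exempt → 0% → £0.00
Storage bin £9.66: all other goods → 5% → £0.48
Total tax = £1.22 + £0.48 = £1.70

£1.70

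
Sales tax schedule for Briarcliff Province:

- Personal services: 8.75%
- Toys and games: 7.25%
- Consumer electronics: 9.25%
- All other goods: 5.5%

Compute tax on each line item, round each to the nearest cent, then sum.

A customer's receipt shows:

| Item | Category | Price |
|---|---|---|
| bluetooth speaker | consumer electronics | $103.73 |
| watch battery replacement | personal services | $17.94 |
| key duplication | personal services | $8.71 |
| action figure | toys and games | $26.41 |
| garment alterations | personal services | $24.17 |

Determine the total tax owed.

$15.95

Bluetooth speaker $103.73: consumer electronics → 9.25% → $9.60
Watch battery replacement $17.94: personal services → 8.75% → $1.57
Key duplication $8.71: personal services → 8.75% → $0.76
Action figure $26.41: toys and games → 7.25% → $1.91
Garment alterations $24.17: personal services → 8.75% → $2.11
Total tax = $9.60 + $1.57 + $0.76 + $1.91 + $2.11 = $15.95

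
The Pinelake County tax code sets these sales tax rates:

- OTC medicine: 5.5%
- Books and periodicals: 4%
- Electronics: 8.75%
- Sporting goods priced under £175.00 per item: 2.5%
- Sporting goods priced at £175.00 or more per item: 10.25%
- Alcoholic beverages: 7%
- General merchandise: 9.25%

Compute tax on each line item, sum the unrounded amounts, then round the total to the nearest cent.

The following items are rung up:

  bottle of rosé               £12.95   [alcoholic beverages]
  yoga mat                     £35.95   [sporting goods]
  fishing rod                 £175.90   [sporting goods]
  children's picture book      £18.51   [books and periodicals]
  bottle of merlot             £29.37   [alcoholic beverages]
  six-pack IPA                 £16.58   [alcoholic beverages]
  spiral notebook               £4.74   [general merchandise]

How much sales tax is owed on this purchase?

£24.23

Bottle of rosé £12.95: alcoholic beverages → 7% → £0.9065
Yoga mat £35.95: sporting goods, under £175.00 → 2.5% → £0.89875
Fishing rod £175.90: sporting goods, £175.00 or more → 10.25% → £18.02975
Children's picture book £18.51: books and periodicals → 4% → £0.7404
Bottle of merlot £29.37: alcoholic beverages → 7% → £2.0559
Six-pack IPA £16.58: alcoholic beverages → 7% → £1.1606
Spiral notebook £4.74: general merchandise → 9.25% → £0.43845
Unrounded tax sum = £24.23035 → £24.23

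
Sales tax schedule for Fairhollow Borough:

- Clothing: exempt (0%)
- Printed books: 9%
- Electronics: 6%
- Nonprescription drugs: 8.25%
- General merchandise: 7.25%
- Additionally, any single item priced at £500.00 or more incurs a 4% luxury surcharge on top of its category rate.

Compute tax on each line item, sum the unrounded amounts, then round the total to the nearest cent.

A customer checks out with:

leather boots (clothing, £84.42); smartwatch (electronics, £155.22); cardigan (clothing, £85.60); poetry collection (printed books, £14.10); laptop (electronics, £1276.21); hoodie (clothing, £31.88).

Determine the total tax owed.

Leather boots £84.42: clothing → 0% → £0.00
Smartwatch £155.22: electronics → 6% → £9.3132
Cardigan £85.60: clothing → 0% → £0.00
Poetry collection £14.10: printed books → 9% → £1.269
Laptop £1276.21: electronics → 6% + 4% surcharge = 10% → £127.621
Hoodie £31.88: clothing → 0% → £0.00
Unrounded tax sum = £138.2032 → £138.20

£138.20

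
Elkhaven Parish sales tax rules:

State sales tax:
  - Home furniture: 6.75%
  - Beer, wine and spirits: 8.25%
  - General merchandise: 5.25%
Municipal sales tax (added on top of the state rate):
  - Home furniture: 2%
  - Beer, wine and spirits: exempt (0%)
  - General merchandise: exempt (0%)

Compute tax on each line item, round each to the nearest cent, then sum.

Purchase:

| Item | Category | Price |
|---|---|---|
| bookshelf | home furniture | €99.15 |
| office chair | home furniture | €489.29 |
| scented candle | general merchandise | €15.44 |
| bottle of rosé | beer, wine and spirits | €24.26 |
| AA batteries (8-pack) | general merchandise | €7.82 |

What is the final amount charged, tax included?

€690.67

Bookshelf €99.15: home furniture → 6.75% + 2% municipal = 8.75% → €8.68
Office chair €489.29: home furniture → 6.75% + 2% municipal = 8.75% → €42.81
Scented candle €15.44: general merchandise → 5.25% + 0% municipal = 5.25% → €0.81
Bottle of rosé €24.26: beer, wine and spirits → 8.25% + 0% municipal = 8.25% → €2.00
AA batteries (8-pack) €7.82: general merchandise → 5.25% + 0% municipal = 5.25% → €0.41
Subtotal = €635.96; tax = €54.71; total due = €690.67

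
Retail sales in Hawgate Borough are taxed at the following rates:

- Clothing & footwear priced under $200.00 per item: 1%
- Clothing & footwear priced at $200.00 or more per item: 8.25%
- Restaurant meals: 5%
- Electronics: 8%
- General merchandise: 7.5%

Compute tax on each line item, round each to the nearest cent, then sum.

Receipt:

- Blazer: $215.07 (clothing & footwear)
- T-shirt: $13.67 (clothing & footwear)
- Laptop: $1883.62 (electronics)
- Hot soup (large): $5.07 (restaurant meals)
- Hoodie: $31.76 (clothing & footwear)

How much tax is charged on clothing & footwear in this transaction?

$18.20

Blazer $215.07: clothing & footwear, $200.00 or more → 8.25% → $17.74
T-shirt $13.67: clothing & footwear, under $200.00 → 1% → $0.14
Hoodie $31.76: clothing & footwear, under $200.00 → 1% → $0.32
Tax on clothing & footwear = $17.74 + $0.14 + $0.32 = $18.20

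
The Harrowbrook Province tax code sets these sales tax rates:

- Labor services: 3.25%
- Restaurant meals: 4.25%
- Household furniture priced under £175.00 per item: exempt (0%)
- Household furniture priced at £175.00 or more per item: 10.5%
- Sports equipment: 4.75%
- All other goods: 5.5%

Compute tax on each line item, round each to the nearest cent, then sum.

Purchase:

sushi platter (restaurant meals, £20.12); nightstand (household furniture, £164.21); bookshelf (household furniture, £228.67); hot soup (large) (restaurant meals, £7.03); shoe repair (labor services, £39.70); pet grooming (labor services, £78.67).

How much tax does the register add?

Sushi platter £20.12: restaurant meals → 4.25% → £0.86
Nightstand £164.21: household furniture, under £175.00 → 0% → £0.00
Bookshelf £228.67: household furniture, £175.00 or more → 10.5% → £24.01
Hot soup (large) £7.03: restaurant meals → 4.25% → £0.30
Shoe repair £39.70: labor services → 3.25% → £1.29
Pet grooming £78.67: labor services → 3.25% → £2.56
Total tax = £0.86 + £24.01 + £0.30 + £1.29 + £2.56 = £29.02

£29.02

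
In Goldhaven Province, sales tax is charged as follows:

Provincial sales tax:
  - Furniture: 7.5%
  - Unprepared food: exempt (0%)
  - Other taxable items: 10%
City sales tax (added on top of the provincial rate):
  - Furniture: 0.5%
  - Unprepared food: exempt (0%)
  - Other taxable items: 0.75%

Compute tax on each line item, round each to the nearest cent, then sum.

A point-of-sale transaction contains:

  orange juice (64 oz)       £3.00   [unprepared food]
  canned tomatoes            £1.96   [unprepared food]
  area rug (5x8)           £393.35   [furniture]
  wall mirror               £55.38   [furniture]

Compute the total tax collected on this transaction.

Orange juice (64 oz) £3.00: unprepared food → 0% + 0% city = 0% → £0.00
Canned tomatoes £1.96: unprepared food → 0% + 0% city = 0% → £0.00
Area rug (5x8) £393.35: furniture → 7.5% + 0.5% city = 8% → £31.47
Wall mirror £55.38: furniture → 7.5% + 0.5% city = 8% → £4.43
Total tax = £31.47 + £4.43 = £35.90

£35.90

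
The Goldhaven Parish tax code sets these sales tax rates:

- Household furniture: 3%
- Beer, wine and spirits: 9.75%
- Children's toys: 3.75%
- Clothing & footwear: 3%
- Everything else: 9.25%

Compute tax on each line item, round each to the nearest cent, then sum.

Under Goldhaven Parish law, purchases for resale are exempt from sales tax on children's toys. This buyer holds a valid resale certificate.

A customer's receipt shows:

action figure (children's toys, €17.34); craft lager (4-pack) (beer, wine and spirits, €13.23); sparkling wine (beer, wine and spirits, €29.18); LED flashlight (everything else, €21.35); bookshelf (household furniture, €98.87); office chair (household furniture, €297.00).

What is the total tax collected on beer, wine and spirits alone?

€4.14

Craft lager (4-pack) €13.23: beer, wine and spirits → 9.75% → €1.29
Sparkling wine €29.18: beer, wine and spirits → 9.75% → €2.85
Tax on beer, wine and spirits = €1.29 + €2.85 = €4.14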